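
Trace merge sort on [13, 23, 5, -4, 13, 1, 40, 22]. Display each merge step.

Divide and conquer:
  Merge [13] + [23] -> [13, 23]
  Merge [5] + [-4] -> [-4, 5]
  Merge [13, 23] + [-4, 5] -> [-4, 5, 13, 23]
  Merge [13] + [1] -> [1, 13]
  Merge [40] + [22] -> [22, 40]
  Merge [1, 13] + [22, 40] -> [1, 13, 22, 40]
  Merge [-4, 5, 13, 23] + [1, 13, 22, 40] -> [-4, 1, 5, 13, 13, 22, 23, 40]


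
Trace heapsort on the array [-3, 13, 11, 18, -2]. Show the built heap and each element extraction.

Build heap: [18, 13, 11, -3, -2]
Extract 18: [13, -2, 11, -3, 18]
Extract 13: [11, -2, -3, 13, 18]
Extract 11: [-2, -3, 11, 13, 18]
Extract -2: [-3, -2, 11, 13, 18]


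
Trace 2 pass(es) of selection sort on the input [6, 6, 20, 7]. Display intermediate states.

Pass 1: Select minimum 6 at index 0, swap -> [6, 6, 20, 7]
Pass 2: Select minimum 6 at index 1, swap -> [6, 6, 20, 7]


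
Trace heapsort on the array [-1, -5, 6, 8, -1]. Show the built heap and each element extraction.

Build heap: [8, -1, 6, -5, -1]
Extract 8: [6, -1, -1, -5, 8]
Extract 6: [-1, -5, -1, 6, 8]
Extract -1: [-1, -5, -1, 6, 8]
Extract -1: [-5, -1, -1, 6, 8]


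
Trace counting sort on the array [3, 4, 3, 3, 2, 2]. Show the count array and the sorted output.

Count array: [0, 0, 2, 3, 1]
(count[i] = number of elements equal to i)
Cumulative count: [0, 0, 2, 5, 6]
Sorted: [2, 2, 3, 3, 3, 4]


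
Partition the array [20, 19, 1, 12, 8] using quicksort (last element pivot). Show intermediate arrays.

Partition 1: pivot=8 at index 1 -> [1, 8, 20, 12, 19]
Partition 2: pivot=19 at index 3 -> [1, 8, 12, 19, 20]


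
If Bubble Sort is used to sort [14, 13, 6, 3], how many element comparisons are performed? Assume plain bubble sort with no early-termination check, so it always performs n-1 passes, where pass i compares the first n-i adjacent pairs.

Pass 1: compare adjacent pairs (0,1)..(2,3) = 3 comparison(s), 3 swap(s) -> [13, 6, 3, 14]
Pass 2: compare adjacent pairs (0,1)..(1,2) = 2 comparison(s), 2 swap(s) -> [6, 3, 13, 14]
Pass 3: compare adjacent pairs (0,1)..(0,1) = 1 comparison(s), 1 swap(s) -> [3, 6, 13, 14]
Total comparisons: 3 + 2 + 1 = 6


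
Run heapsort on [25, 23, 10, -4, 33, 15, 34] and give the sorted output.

Build heap: [34, 33, 25, -4, 23, 15, 10]
Extract 34: [33, 23, 25, -4, 10, 15, 34]
Extract 33: [25, 23, 15, -4, 10, 33, 34]
Extract 25: [23, 10, 15, -4, 25, 33, 34]
Extract 23: [15, 10, -4, 23, 25, 33, 34]
Extract 15: [10, -4, 15, 23, 25, 33, 34]
Extract 10: [-4, 10, 15, 23, 25, 33, 34]


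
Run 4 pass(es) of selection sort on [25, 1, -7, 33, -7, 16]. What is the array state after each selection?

Pass 1: Select minimum -7 at index 2, swap -> [-7, 1, 25, 33, -7, 16]
Pass 2: Select minimum -7 at index 4, swap -> [-7, -7, 25, 33, 1, 16]
Pass 3: Select minimum 1 at index 4, swap -> [-7, -7, 1, 33, 25, 16]
Pass 4: Select minimum 16 at index 5, swap -> [-7, -7, 1, 16, 25, 33]


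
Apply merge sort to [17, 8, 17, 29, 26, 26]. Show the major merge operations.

Divide and conquer:
  Merge [8] + [17] -> [8, 17]
  Merge [17] + [8, 17] -> [8, 17, 17]
  Merge [26] + [26] -> [26, 26]
  Merge [29] + [26, 26] -> [26, 26, 29]
  Merge [8, 17, 17] + [26, 26, 29] -> [8, 17, 17, 26, 26, 29]


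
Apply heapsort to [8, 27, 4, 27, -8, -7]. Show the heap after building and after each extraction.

Build heap: [27, 27, 4, 8, -8, -7]
Extract 27: [27, 8, 4, -7, -8, 27]
Extract 27: [8, -7, 4, -8, 27, 27]
Extract 8: [4, -7, -8, 8, 27, 27]
Extract 4: [-7, -8, 4, 8, 27, 27]
Extract -7: [-8, -7, 4, 8, 27, 27]


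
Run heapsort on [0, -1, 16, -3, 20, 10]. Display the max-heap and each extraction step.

Build heap: [20, 0, 16, -3, -1, 10]
Extract 20: [16, 0, 10, -3, -1, 20]
Extract 16: [10, 0, -1, -3, 16, 20]
Extract 10: [0, -3, -1, 10, 16, 20]
Extract 0: [-1, -3, 0, 10, 16, 20]
Extract -1: [-3, -1, 0, 10, 16, 20]


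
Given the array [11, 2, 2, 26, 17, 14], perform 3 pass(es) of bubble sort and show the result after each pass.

After pass 1: [2, 2, 11, 17, 14, 26] (4 swaps)
After pass 2: [2, 2, 11, 14, 17, 26] (1 swaps)
After pass 3: [2, 2, 11, 14, 17, 26] (0 swaps)
Total swaps: 5


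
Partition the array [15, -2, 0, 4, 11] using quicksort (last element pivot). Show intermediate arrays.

Partition 1: pivot=11 at index 3 -> [-2, 0, 4, 11, 15]
Partition 2: pivot=4 at index 2 -> [-2, 0, 4, 11, 15]
Partition 3: pivot=0 at index 1 -> [-2, 0, 4, 11, 15]


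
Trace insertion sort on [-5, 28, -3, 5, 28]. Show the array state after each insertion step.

First element -5 is already 'sorted'
Insert 28: shifted 0 elements -> [-5, 28, -3, 5, 28]
Insert -3: shifted 1 elements -> [-5, -3, 28, 5, 28]
Insert 5: shifted 1 elements -> [-5, -3, 5, 28, 28]
Insert 28: shifted 0 elements -> [-5, -3, 5, 28, 28]


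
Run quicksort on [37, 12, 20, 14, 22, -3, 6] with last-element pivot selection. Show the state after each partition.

Partition 1: pivot=6 at index 1 -> [-3, 6, 20, 14, 22, 37, 12]
Partition 2: pivot=12 at index 2 -> [-3, 6, 12, 14, 22, 37, 20]
Partition 3: pivot=20 at index 4 -> [-3, 6, 12, 14, 20, 37, 22]
Partition 4: pivot=22 at index 5 -> [-3, 6, 12, 14, 20, 22, 37]


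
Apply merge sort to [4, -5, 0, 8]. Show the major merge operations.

Divide and conquer:
  Merge [4] + [-5] -> [-5, 4]
  Merge [0] + [8] -> [0, 8]
  Merge [-5, 4] + [0, 8] -> [-5, 0, 4, 8]


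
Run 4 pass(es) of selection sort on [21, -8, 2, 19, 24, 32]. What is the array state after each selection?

Pass 1: Select minimum -8 at index 1, swap -> [-8, 21, 2, 19, 24, 32]
Pass 2: Select minimum 2 at index 2, swap -> [-8, 2, 21, 19, 24, 32]
Pass 3: Select minimum 19 at index 3, swap -> [-8, 2, 19, 21, 24, 32]
Pass 4: Select minimum 21 at index 3, swap -> [-8, 2, 19, 21, 24, 32]


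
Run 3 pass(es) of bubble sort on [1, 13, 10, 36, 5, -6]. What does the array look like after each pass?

After pass 1: [1, 10, 13, 5, -6, 36] (3 swaps)
After pass 2: [1, 10, 5, -6, 13, 36] (2 swaps)
After pass 3: [1, 5, -6, 10, 13, 36] (2 swaps)
Total swaps: 7


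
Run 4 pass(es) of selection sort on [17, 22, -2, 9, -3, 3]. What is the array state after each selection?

Pass 1: Select minimum -3 at index 4, swap -> [-3, 22, -2, 9, 17, 3]
Pass 2: Select minimum -2 at index 2, swap -> [-3, -2, 22, 9, 17, 3]
Pass 3: Select minimum 3 at index 5, swap -> [-3, -2, 3, 9, 17, 22]
Pass 4: Select minimum 9 at index 3, swap -> [-3, -2, 3, 9, 17, 22]


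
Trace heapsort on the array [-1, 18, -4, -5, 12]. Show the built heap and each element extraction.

Build heap: [18, 12, -4, -5, -1]
Extract 18: [12, -1, -4, -5, 18]
Extract 12: [-1, -5, -4, 12, 18]
Extract -1: [-4, -5, -1, 12, 18]
Extract -4: [-5, -4, -1, 12, 18]


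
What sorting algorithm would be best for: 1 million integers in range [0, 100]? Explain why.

Best choice: Counting sort
Reason: O(n + k) where k=100 is small; linear time beats O(n log n)


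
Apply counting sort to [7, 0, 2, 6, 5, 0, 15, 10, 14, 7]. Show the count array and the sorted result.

Count array: [2, 0, 1, 0, 0, 1, 1, 2, 0, 0, 1, 0, 0, 0, 1, 1]
(count[i] = number of elements equal to i)
Cumulative count: [2, 2, 3, 3, 3, 4, 5, 7, 7, 7, 8, 8, 8, 8, 9, 10]
Sorted: [0, 0, 2, 5, 6, 7, 7, 10, 14, 15]


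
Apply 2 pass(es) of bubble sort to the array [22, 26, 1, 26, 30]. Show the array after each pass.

After pass 1: [22, 1, 26, 26, 30] (1 swaps)
After pass 2: [1, 22, 26, 26, 30] (1 swaps)
Total swaps: 2


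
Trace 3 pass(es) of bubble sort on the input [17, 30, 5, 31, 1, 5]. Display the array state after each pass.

After pass 1: [17, 5, 30, 1, 5, 31] (3 swaps)
After pass 2: [5, 17, 1, 5, 30, 31] (3 swaps)
After pass 3: [5, 1, 5, 17, 30, 31] (2 swaps)
Total swaps: 8


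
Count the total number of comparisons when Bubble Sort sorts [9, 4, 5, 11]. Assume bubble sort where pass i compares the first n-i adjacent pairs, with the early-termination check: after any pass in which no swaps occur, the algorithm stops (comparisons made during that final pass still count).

Pass 1: compare adjacent pairs (0,1)..(2,3) = 3 comparison(s), 2 swap(s) -> [4, 5, 9, 11]
Pass 2: compare adjacent pairs (0,1)..(1,2) = 2 comparison(s), 0 swap(s) -> [4, 5, 9, 11]
No swaps in this pass, so bubble sort stops here.
Total comparisons: 3 + 2 = 5


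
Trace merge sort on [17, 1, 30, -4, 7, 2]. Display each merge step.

Divide and conquer:
  Merge [1] + [30] -> [1, 30]
  Merge [17] + [1, 30] -> [1, 17, 30]
  Merge [7] + [2] -> [2, 7]
  Merge [-4] + [2, 7] -> [-4, 2, 7]
  Merge [1, 17, 30] + [-4, 2, 7] -> [-4, 1, 2, 7, 17, 30]


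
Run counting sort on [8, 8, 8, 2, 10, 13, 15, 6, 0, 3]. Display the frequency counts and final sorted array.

Count array: [1, 0, 1, 1, 0, 0, 1, 0, 3, 0, 1, 0, 0, 1, 0, 1]
(count[i] = number of elements equal to i)
Cumulative count: [1, 1, 2, 3, 3, 3, 4, 4, 7, 7, 8, 8, 8, 9, 9, 10]
Sorted: [0, 2, 3, 6, 8, 8, 8, 10, 13, 15]


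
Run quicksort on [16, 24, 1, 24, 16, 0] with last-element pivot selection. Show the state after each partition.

Partition 1: pivot=0 at index 0 -> [0, 24, 1, 24, 16, 16]
Partition 2: pivot=16 at index 3 -> [0, 1, 16, 16, 24, 24]
Partition 3: pivot=16 at index 2 -> [0, 1, 16, 16, 24, 24]
Partition 4: pivot=24 at index 5 -> [0, 1, 16, 16, 24, 24]


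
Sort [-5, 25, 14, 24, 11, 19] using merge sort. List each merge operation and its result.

Divide and conquer:
  Merge [25] + [14] -> [14, 25]
  Merge [-5] + [14, 25] -> [-5, 14, 25]
  Merge [11] + [19] -> [11, 19]
  Merge [24] + [11, 19] -> [11, 19, 24]
  Merge [-5, 14, 25] + [11, 19, 24] -> [-5, 11, 14, 19, 24, 25]


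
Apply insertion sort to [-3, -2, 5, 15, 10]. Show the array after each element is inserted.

First element -3 is already 'sorted'
Insert -2: shifted 0 elements -> [-3, -2, 5, 15, 10]
Insert 5: shifted 0 elements -> [-3, -2, 5, 15, 10]
Insert 15: shifted 0 elements -> [-3, -2, 5, 15, 10]
Insert 10: shifted 1 elements -> [-3, -2, 5, 10, 15]


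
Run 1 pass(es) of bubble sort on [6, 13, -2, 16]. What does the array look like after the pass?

After pass 1: [6, -2, 13, 16] (1 swaps)
Total swaps: 1


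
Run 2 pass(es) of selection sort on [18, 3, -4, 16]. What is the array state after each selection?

Pass 1: Select minimum -4 at index 2, swap -> [-4, 3, 18, 16]
Pass 2: Select minimum 3 at index 1, swap -> [-4, 3, 18, 16]


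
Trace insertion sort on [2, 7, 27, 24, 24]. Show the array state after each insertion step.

First element 2 is already 'sorted'
Insert 7: shifted 0 elements -> [2, 7, 27, 24, 24]
Insert 27: shifted 0 elements -> [2, 7, 27, 24, 24]
Insert 24: shifted 1 elements -> [2, 7, 24, 27, 24]
Insert 24: shifted 1 elements -> [2, 7, 24, 24, 27]


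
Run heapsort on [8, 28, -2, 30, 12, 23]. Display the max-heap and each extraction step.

Build heap: [30, 28, 23, 8, 12, -2]
Extract 30: [28, 12, 23, 8, -2, 30]
Extract 28: [23, 12, -2, 8, 28, 30]
Extract 23: [12, 8, -2, 23, 28, 30]
Extract 12: [8, -2, 12, 23, 28, 30]
Extract 8: [-2, 8, 12, 23, 28, 30]


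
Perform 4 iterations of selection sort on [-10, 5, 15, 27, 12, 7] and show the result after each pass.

Pass 1: Select minimum -10 at index 0, swap -> [-10, 5, 15, 27, 12, 7]
Pass 2: Select minimum 5 at index 1, swap -> [-10, 5, 15, 27, 12, 7]
Pass 3: Select minimum 7 at index 5, swap -> [-10, 5, 7, 27, 12, 15]
Pass 4: Select minimum 12 at index 4, swap -> [-10, 5, 7, 12, 27, 15]


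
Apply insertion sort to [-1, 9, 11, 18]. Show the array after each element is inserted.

First element -1 is already 'sorted'
Insert 9: shifted 0 elements -> [-1, 9, 11, 18]
Insert 11: shifted 0 elements -> [-1, 9, 11, 18]
Insert 18: shifted 0 elements -> [-1, 9, 11, 18]


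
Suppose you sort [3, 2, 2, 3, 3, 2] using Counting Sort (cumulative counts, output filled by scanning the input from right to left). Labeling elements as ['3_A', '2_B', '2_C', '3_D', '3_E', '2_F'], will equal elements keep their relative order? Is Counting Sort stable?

Trace Counting Sort on the labeled array (the key is the number; the letter only tracks identity):
  Counts for values 0..3: [0, 0, 3, 3]
  Cumulative counts: [0, 0, 3, 6]
  Scan right to left: place 2_F at output index 2
  Scan right to left: place 3_E at output index 5
  Scan right to left: place 3_D at output index 4
  Scan right to left: place 2_C at output index 1
  Scan right to left: place 2_B at output index 0
  Scan right to left: place 3_A at output index 3
  Output: [2_B, 2_C, 2_F, 3_A, 3_D, 3_E]
Equal keys:
  value 2: originally 2_B, 2_C, 2_F; after sorting 2_B, 2_C, 2_F -> order preserved
  value 3: originally 3_A, 3_D, 3_E; after sorting 3_A, 3_D, 3_E -> order preserved
All equal keys kept their original relative order. Counting Sort is stable: scanning the input right to left with decreasing cumulative counts places later duplicates at later output positions.
Answer: Stable


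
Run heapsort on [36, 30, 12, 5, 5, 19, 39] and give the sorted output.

Build heap: [39, 30, 36, 5, 5, 19, 12]
Extract 39: [36, 30, 19, 5, 5, 12, 39]
Extract 36: [30, 12, 19, 5, 5, 36, 39]
Extract 30: [19, 12, 5, 5, 30, 36, 39]
Extract 19: [12, 5, 5, 19, 30, 36, 39]
Extract 12: [5, 5, 12, 19, 30, 36, 39]
Extract 5: [5, 5, 12, 19, 30, 36, 39]


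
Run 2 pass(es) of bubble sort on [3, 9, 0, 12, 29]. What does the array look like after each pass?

After pass 1: [3, 0, 9, 12, 29] (1 swaps)
After pass 2: [0, 3, 9, 12, 29] (1 swaps)
Total swaps: 2


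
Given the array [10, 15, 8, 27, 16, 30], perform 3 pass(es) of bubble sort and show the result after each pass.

After pass 1: [10, 8, 15, 16, 27, 30] (2 swaps)
After pass 2: [8, 10, 15, 16, 27, 30] (1 swaps)
After pass 3: [8, 10, 15, 16, 27, 30] (0 swaps)
Total swaps: 3


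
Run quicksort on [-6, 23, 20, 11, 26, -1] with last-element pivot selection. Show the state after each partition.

Partition 1: pivot=-1 at index 1 -> [-6, -1, 20, 11, 26, 23]
Partition 2: pivot=23 at index 4 -> [-6, -1, 20, 11, 23, 26]
Partition 3: pivot=11 at index 2 -> [-6, -1, 11, 20, 23, 26]


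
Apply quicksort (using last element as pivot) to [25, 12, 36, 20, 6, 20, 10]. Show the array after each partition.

Partition 1: pivot=10 at index 1 -> [6, 10, 36, 20, 25, 20, 12]
Partition 2: pivot=12 at index 2 -> [6, 10, 12, 20, 25, 20, 36]
Partition 3: pivot=36 at index 6 -> [6, 10, 12, 20, 25, 20, 36]
Partition 4: pivot=20 at index 4 -> [6, 10, 12, 20, 20, 25, 36]


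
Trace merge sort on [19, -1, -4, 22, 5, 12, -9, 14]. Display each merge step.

Divide and conquer:
  Merge [19] + [-1] -> [-1, 19]
  Merge [-4] + [22] -> [-4, 22]
  Merge [-1, 19] + [-4, 22] -> [-4, -1, 19, 22]
  Merge [5] + [12] -> [5, 12]
  Merge [-9] + [14] -> [-9, 14]
  Merge [5, 12] + [-9, 14] -> [-9, 5, 12, 14]
  Merge [-4, -1, 19, 22] + [-9, 5, 12, 14] -> [-9, -4, -1, 5, 12, 14, 19, 22]


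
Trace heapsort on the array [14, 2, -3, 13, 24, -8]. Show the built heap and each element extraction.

Build heap: [24, 14, -3, 13, 2, -8]
Extract 24: [14, 13, -3, -8, 2, 24]
Extract 14: [13, 2, -3, -8, 14, 24]
Extract 13: [2, -8, -3, 13, 14, 24]
Extract 2: [-3, -8, 2, 13, 14, 24]
Extract -3: [-8, -3, 2, 13, 14, 24]


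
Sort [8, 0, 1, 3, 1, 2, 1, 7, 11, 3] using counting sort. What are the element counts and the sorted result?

Count array: [1, 3, 1, 2, 0, 0, 0, 1, 1, 0, 0, 1]
(count[i] = number of elements equal to i)
Cumulative count: [1, 4, 5, 7, 7, 7, 7, 8, 9, 9, 9, 10]
Sorted: [0, 1, 1, 1, 2, 3, 3, 7, 8, 11]


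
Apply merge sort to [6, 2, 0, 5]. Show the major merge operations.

Divide and conquer:
  Merge [6] + [2] -> [2, 6]
  Merge [0] + [5] -> [0, 5]
  Merge [2, 6] + [0, 5] -> [0, 2, 5, 6]


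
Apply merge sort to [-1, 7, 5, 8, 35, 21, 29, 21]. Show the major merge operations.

Divide and conquer:
  Merge [-1] + [7] -> [-1, 7]
  Merge [5] + [8] -> [5, 8]
  Merge [-1, 7] + [5, 8] -> [-1, 5, 7, 8]
  Merge [35] + [21] -> [21, 35]
  Merge [29] + [21] -> [21, 29]
  Merge [21, 35] + [21, 29] -> [21, 21, 29, 35]
  Merge [-1, 5, 7, 8] + [21, 21, 29, 35] -> [-1, 5, 7, 8, 21, 21, 29, 35]


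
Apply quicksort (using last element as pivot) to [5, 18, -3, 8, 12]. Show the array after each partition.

Partition 1: pivot=12 at index 3 -> [5, -3, 8, 12, 18]
Partition 2: pivot=8 at index 2 -> [5, -3, 8, 12, 18]
Partition 3: pivot=-3 at index 0 -> [-3, 5, 8, 12, 18]


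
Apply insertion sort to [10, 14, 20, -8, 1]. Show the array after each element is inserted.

First element 10 is already 'sorted'
Insert 14: shifted 0 elements -> [10, 14, 20, -8, 1]
Insert 20: shifted 0 elements -> [10, 14, 20, -8, 1]
Insert -8: shifted 3 elements -> [-8, 10, 14, 20, 1]
Insert 1: shifted 3 elements -> [-8, 1, 10, 14, 20]


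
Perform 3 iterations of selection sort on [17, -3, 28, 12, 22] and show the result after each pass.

Pass 1: Select minimum -3 at index 1, swap -> [-3, 17, 28, 12, 22]
Pass 2: Select minimum 12 at index 3, swap -> [-3, 12, 28, 17, 22]
Pass 3: Select minimum 17 at index 3, swap -> [-3, 12, 17, 28, 22]


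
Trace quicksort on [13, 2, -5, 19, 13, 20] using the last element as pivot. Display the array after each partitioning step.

Partition 1: pivot=20 at index 5 -> [13, 2, -5, 19, 13, 20]
Partition 2: pivot=13 at index 3 -> [13, 2, -5, 13, 19, 20]
Partition 3: pivot=-5 at index 0 -> [-5, 2, 13, 13, 19, 20]
Partition 4: pivot=13 at index 2 -> [-5, 2, 13, 13, 19, 20]


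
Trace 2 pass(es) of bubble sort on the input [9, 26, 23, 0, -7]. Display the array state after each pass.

After pass 1: [9, 23, 0, -7, 26] (3 swaps)
After pass 2: [9, 0, -7, 23, 26] (2 swaps)
Total swaps: 5


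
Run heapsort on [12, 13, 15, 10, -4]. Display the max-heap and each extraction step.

Build heap: [15, 13, 12, 10, -4]
Extract 15: [13, 10, 12, -4, 15]
Extract 13: [12, 10, -4, 13, 15]
Extract 12: [10, -4, 12, 13, 15]
Extract 10: [-4, 10, 12, 13, 15]


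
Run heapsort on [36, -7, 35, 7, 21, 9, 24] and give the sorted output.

Build heap: [36, 21, 35, 7, -7, 9, 24]
Extract 36: [35, 21, 24, 7, -7, 9, 36]
Extract 35: [24, 21, 9, 7, -7, 35, 36]
Extract 24: [21, 7, 9, -7, 24, 35, 36]
Extract 21: [9, 7, -7, 21, 24, 35, 36]
Extract 9: [7, -7, 9, 21, 24, 35, 36]
Extract 7: [-7, 7, 9, 21, 24, 35, 36]


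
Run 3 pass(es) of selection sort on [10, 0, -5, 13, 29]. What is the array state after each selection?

Pass 1: Select minimum -5 at index 2, swap -> [-5, 0, 10, 13, 29]
Pass 2: Select minimum 0 at index 1, swap -> [-5, 0, 10, 13, 29]
Pass 3: Select minimum 10 at index 2, swap -> [-5, 0, 10, 13, 29]


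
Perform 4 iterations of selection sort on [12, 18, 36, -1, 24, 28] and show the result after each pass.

Pass 1: Select minimum -1 at index 3, swap -> [-1, 18, 36, 12, 24, 28]
Pass 2: Select minimum 12 at index 3, swap -> [-1, 12, 36, 18, 24, 28]
Pass 3: Select minimum 18 at index 3, swap -> [-1, 12, 18, 36, 24, 28]
Pass 4: Select minimum 24 at index 4, swap -> [-1, 12, 18, 24, 36, 28]


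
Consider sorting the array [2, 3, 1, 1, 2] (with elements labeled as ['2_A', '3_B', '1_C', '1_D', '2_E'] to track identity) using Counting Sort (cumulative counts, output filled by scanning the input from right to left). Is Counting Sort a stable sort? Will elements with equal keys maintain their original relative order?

Trace Counting Sort on the labeled array (the key is the number; the letter only tracks identity):
  Counts for values 0..3: [0, 2, 2, 1]
  Cumulative counts: [0, 2, 4, 5]
  Scan right to left: place 2_E at output index 3
  Scan right to left: place 1_D at output index 1
  Scan right to left: place 1_C at output index 0
  Scan right to left: place 3_B at output index 4
  Scan right to left: place 2_A at output index 2
  Output: [1_C, 1_D, 2_A, 2_E, 3_B]
Equal keys:
  value 1: originally 1_C, 1_D; after sorting 1_C, 1_D -> order preserved
  value 2: originally 2_A, 2_E; after sorting 2_A, 2_E -> order preserved
All equal keys kept their original relative order. Counting Sort is stable: scanning the input right to left with decreasing cumulative counts places later duplicates at later output positions.
Answer: Stable


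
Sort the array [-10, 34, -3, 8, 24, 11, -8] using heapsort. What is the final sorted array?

Build heap: [34, 24, 11, 8, -10, -3, -8]
Extract 34: [24, 8, 11, -8, -10, -3, 34]
Extract 24: [11, 8, -3, -8, -10, 24, 34]
Extract 11: [8, -8, -3, -10, 11, 24, 34]
Extract 8: [-3, -8, -10, 8, 11, 24, 34]
Extract -3: [-8, -10, -3, 8, 11, 24, 34]
Extract -8: [-10, -8, -3, 8, 11, 24, 34]


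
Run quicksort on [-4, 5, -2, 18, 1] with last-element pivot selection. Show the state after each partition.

Partition 1: pivot=1 at index 2 -> [-4, -2, 1, 18, 5]
Partition 2: pivot=-2 at index 1 -> [-4, -2, 1, 18, 5]
Partition 3: pivot=5 at index 3 -> [-4, -2, 1, 5, 18]


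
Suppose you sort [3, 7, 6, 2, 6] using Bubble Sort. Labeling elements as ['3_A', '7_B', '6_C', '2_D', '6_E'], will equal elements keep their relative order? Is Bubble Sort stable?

Trace Bubble Sort on the labeled array (the key is the number; the letter only tracks identity):
  After pass 1: [3_A, 6_C, 2_D, 6_E, 7_B]
  After pass 2: [3_A, 2_D, 6_C, 6_E, 7_B]
  After pass 3: [2_D, 3_A, 6_C, 6_E, 7_B]
  After pass 4: [2_D, 3_A, 6_C, 6_E, 7_B] (no swaps, done)
Final order: [2_D, 3_A, 6_C, 6_E, 7_B]
Equal keys:
  value 6: originally 6_C, 6_E; after sorting 6_C, 6_E -> order preserved
All equal keys kept their original relative order. Bubble Sort is stable: it only swaps adjacent elements when the left one is strictly greater, so equal keys never move past each other.
Answer: Stable


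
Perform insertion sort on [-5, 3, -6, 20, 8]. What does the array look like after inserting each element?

First element -5 is already 'sorted'
Insert 3: shifted 0 elements -> [-5, 3, -6, 20, 8]
Insert -6: shifted 2 elements -> [-6, -5, 3, 20, 8]
Insert 20: shifted 0 elements -> [-6, -5, 3, 20, 8]
Insert 8: shifted 1 elements -> [-6, -5, 3, 8, 20]


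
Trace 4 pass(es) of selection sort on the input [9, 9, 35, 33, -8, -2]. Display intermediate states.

Pass 1: Select minimum -8 at index 4, swap -> [-8, 9, 35, 33, 9, -2]
Pass 2: Select minimum -2 at index 5, swap -> [-8, -2, 35, 33, 9, 9]
Pass 3: Select minimum 9 at index 4, swap -> [-8, -2, 9, 33, 35, 9]
Pass 4: Select minimum 9 at index 5, swap -> [-8, -2, 9, 9, 35, 33]


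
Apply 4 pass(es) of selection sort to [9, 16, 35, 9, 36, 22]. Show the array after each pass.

Pass 1: Select minimum 9 at index 0, swap -> [9, 16, 35, 9, 36, 22]
Pass 2: Select minimum 9 at index 3, swap -> [9, 9, 35, 16, 36, 22]
Pass 3: Select minimum 16 at index 3, swap -> [9, 9, 16, 35, 36, 22]
Pass 4: Select minimum 22 at index 5, swap -> [9, 9, 16, 22, 36, 35]


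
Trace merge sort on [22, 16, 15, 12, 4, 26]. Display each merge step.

Divide and conquer:
  Merge [16] + [15] -> [15, 16]
  Merge [22] + [15, 16] -> [15, 16, 22]
  Merge [4] + [26] -> [4, 26]
  Merge [12] + [4, 26] -> [4, 12, 26]
  Merge [15, 16, 22] + [4, 12, 26] -> [4, 12, 15, 16, 22, 26]


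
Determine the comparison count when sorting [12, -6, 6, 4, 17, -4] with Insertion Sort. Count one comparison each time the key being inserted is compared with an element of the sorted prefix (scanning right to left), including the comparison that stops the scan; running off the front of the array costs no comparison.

Insert -6: 12 > -6 (shift), reached front = 1 comparison(s) -> [-6, 12, 6, 4, 17, -4]
Insert 6: 12 > 6 (shift), -6 <= 6 (stop) = 2 comparison(s) -> [-6, 6, 12, 4, 17, -4]
Insert 4: 12 > 4 (shift), 6 > 4 (shift), -6 <= 4 (stop) = 3 comparison(s) -> [-6, 4, 6, 12, 17, -4]
Insert 17: 12 <= 17 (stop) = 1 comparison(s) -> [-6, 4, 6, 12, 17, -4]
Insert -4: 17 > -4 (shift), 12 > -4 (shift), 6 > -4 (shift), 4 > -4 (shift), -6 <= -4 (stop) = 5 comparison(s) -> [-6, -4, 4, 6, 12, 17]
Total comparisons: 1 + 2 + 3 + 1 + 5 = 12


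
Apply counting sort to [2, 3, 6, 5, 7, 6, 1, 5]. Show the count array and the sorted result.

Count array: [0, 1, 1, 1, 0, 2, 2, 1]
(count[i] = number of elements equal to i)
Cumulative count: [0, 1, 2, 3, 3, 5, 7, 8]
Sorted: [1, 2, 3, 5, 5, 6, 6, 7]


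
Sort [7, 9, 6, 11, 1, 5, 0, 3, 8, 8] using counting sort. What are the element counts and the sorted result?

Count array: [1, 1, 0, 1, 0, 1, 1, 1, 2, 1, 0, 1]
(count[i] = number of elements equal to i)
Cumulative count: [1, 2, 2, 3, 3, 4, 5, 6, 8, 9, 9, 10]
Sorted: [0, 1, 3, 5, 6, 7, 8, 8, 9, 11]


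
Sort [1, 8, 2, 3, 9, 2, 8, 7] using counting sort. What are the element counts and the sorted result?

Count array: [0, 1, 2, 1, 0, 0, 0, 1, 2, 1]
(count[i] = number of elements equal to i)
Cumulative count: [0, 1, 3, 4, 4, 4, 4, 5, 7, 8]
Sorted: [1, 2, 2, 3, 7, 8, 8, 9]


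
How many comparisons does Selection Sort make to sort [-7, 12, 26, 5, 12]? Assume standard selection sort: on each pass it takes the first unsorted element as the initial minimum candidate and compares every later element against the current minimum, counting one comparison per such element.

Pass 1: scan indices 1..4 for the minimum = 4 comparison(s); min is -7, place at index 0 -> [-7, 12, 26, 5, 12]
Pass 2: scan indices 2..4 for the minimum = 3 comparison(s); min is 5, place at index 1 -> [-7, 5, 26, 12, 12]
Pass 3: scan indices 3..4 for the minimum = 2 comparison(s); min is 12, place at index 2 -> [-7, 5, 12, 26, 12]
Pass 4: scan indices 4..4 for the minimum = 1 comparison(s); min is 12, place at index 3 -> [-7, 5, 12, 12, 26]
Selection sort always scans the whole unsorted suffix, so the count is (n-1) + (n-2) + ... + 1 = n(n-1)/2 = 5*4/2 = 10 regardless of the input order.
Total comparisons: 4 + 3 + 2 + 1 = 10


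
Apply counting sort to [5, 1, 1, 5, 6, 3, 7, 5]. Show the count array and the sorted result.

Count array: [0, 2, 0, 1, 0, 3, 1, 1]
(count[i] = number of elements equal to i)
Cumulative count: [0, 2, 2, 3, 3, 6, 7, 8]
Sorted: [1, 1, 3, 5, 5, 5, 6, 7]


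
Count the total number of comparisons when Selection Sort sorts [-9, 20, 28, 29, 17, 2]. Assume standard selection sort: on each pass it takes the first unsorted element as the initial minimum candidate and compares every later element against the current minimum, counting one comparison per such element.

Pass 1: scan indices 1..5 for the minimum = 5 comparison(s); min is -9, place at index 0 -> [-9, 20, 28, 29, 17, 2]
Pass 2: scan indices 2..5 for the minimum = 4 comparison(s); min is 2, place at index 1 -> [-9, 2, 28, 29, 17, 20]
Pass 3: scan indices 3..5 for the minimum = 3 comparison(s); min is 17, place at index 2 -> [-9, 2, 17, 29, 28, 20]
Pass 4: scan indices 4..5 for the minimum = 2 comparison(s); min is 20, place at index 3 -> [-9, 2, 17, 20, 28, 29]
Pass 5: scan indices 5..5 for the minimum = 1 comparison(s); min is 28, place at index 4 -> [-9, 2, 17, 20, 28, 29]
Selection sort always scans the whole unsorted suffix, so the count is (n-1) + (n-2) + ... + 1 = n(n-1)/2 = 6*5/2 = 15 regardless of the input order.
Total comparisons: 5 + 4 + 3 + 2 + 1 = 15


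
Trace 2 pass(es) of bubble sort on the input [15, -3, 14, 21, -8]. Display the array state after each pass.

After pass 1: [-3, 14, 15, -8, 21] (3 swaps)
After pass 2: [-3, 14, -8, 15, 21] (1 swaps)
Total swaps: 4


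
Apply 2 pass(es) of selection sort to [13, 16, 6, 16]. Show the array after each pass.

Pass 1: Select minimum 6 at index 2, swap -> [6, 16, 13, 16]
Pass 2: Select minimum 13 at index 2, swap -> [6, 13, 16, 16]


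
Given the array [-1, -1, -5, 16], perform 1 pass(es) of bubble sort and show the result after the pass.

After pass 1: [-1, -5, -1, 16] (1 swaps)
Total swaps: 1


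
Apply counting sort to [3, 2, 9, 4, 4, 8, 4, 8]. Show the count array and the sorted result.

Count array: [0, 0, 1, 1, 3, 0, 0, 0, 2, 1]
(count[i] = number of elements equal to i)
Cumulative count: [0, 0, 1, 2, 5, 5, 5, 5, 7, 8]
Sorted: [2, 3, 4, 4, 4, 8, 8, 9]


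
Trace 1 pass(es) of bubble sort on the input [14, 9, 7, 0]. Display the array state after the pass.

After pass 1: [9, 7, 0, 14] (3 swaps)
Total swaps: 3


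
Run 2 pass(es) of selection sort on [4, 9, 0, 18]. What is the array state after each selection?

Pass 1: Select minimum 0 at index 2, swap -> [0, 9, 4, 18]
Pass 2: Select minimum 4 at index 2, swap -> [0, 4, 9, 18]


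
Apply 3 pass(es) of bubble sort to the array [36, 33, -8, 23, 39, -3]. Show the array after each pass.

After pass 1: [33, -8, 23, 36, -3, 39] (4 swaps)
After pass 2: [-8, 23, 33, -3, 36, 39] (3 swaps)
After pass 3: [-8, 23, -3, 33, 36, 39] (1 swaps)
Total swaps: 8


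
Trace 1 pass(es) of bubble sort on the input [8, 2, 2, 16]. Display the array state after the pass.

After pass 1: [2, 2, 8, 16] (2 swaps)
Total swaps: 2


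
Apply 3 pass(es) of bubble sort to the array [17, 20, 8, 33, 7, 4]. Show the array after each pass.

After pass 1: [17, 8, 20, 7, 4, 33] (3 swaps)
After pass 2: [8, 17, 7, 4, 20, 33] (3 swaps)
After pass 3: [8, 7, 4, 17, 20, 33] (2 swaps)
Total swaps: 8


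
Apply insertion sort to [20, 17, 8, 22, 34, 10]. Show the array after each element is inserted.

First element 20 is already 'sorted'
Insert 17: shifted 1 elements -> [17, 20, 8, 22, 34, 10]
Insert 8: shifted 2 elements -> [8, 17, 20, 22, 34, 10]
Insert 22: shifted 0 elements -> [8, 17, 20, 22, 34, 10]
Insert 34: shifted 0 elements -> [8, 17, 20, 22, 34, 10]
Insert 10: shifted 4 elements -> [8, 10, 17, 20, 22, 34]


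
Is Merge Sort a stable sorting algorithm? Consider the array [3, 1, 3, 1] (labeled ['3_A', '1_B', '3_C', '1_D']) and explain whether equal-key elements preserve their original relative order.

Trace Merge Sort on the labeled array (the key is the number; the letter only tracks identity):
  Merge [3_A] + [1_B] -> [1_B, 3_A]
  Merge [3_C] + [1_D] -> [1_D, 3_C]
  Merge [1_B, 3_A] + [1_D, 3_C] -> [1_B, 1_D, 3_A, 3_C]
Final order: [1_B, 1_D, 3_A, 3_C]
Equal keys:
  value 1: originally 1_B, 1_D; after sorting 1_B, 1_D -> order preserved
  value 3: originally 3_A, 3_C; after sorting 3_A, 3_C -> order preserved
All equal keys kept their original relative order. Merge Sort is stable: when the heads of the two halves are equal the merge takes from the left half first.
Answer: Stable


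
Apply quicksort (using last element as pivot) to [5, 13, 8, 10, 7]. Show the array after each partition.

Partition 1: pivot=7 at index 1 -> [5, 7, 8, 10, 13]
Partition 2: pivot=13 at index 4 -> [5, 7, 8, 10, 13]
Partition 3: pivot=10 at index 3 -> [5, 7, 8, 10, 13]


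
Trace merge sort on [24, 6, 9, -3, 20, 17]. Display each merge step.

Divide and conquer:
  Merge [6] + [9] -> [6, 9]
  Merge [24] + [6, 9] -> [6, 9, 24]
  Merge [20] + [17] -> [17, 20]
  Merge [-3] + [17, 20] -> [-3, 17, 20]
  Merge [6, 9, 24] + [-3, 17, 20] -> [-3, 6, 9, 17, 20, 24]


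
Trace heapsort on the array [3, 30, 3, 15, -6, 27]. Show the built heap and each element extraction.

Build heap: [30, 15, 27, 3, -6, 3]
Extract 30: [27, 15, 3, 3, -6, 30]
Extract 27: [15, 3, 3, -6, 27, 30]
Extract 15: [3, -6, 3, 15, 27, 30]
Extract 3: [3, -6, 3, 15, 27, 30]
Extract 3: [-6, 3, 3, 15, 27, 30]


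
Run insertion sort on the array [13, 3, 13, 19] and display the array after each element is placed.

First element 13 is already 'sorted'
Insert 3: shifted 1 elements -> [3, 13, 13, 19]
Insert 13: shifted 0 elements -> [3, 13, 13, 19]
Insert 19: shifted 0 elements -> [3, 13, 13, 19]


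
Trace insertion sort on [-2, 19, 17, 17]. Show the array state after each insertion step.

First element -2 is already 'sorted'
Insert 19: shifted 0 elements -> [-2, 19, 17, 17]
Insert 17: shifted 1 elements -> [-2, 17, 19, 17]
Insert 17: shifted 1 elements -> [-2, 17, 17, 19]


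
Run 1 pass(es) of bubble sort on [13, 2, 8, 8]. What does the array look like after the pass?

After pass 1: [2, 8, 8, 13] (3 swaps)
Total swaps: 3


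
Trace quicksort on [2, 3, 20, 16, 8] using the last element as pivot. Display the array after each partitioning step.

Partition 1: pivot=8 at index 2 -> [2, 3, 8, 16, 20]
Partition 2: pivot=3 at index 1 -> [2, 3, 8, 16, 20]
Partition 3: pivot=20 at index 4 -> [2, 3, 8, 16, 20]


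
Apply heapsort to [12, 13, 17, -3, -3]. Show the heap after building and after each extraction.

Build heap: [17, 13, 12, -3, -3]
Extract 17: [13, -3, 12, -3, 17]
Extract 13: [12, -3, -3, 13, 17]
Extract 12: [-3, -3, 12, 13, 17]
Extract -3: [-3, -3, 12, 13, 17]


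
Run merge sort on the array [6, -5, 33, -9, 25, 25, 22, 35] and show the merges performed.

Divide and conquer:
  Merge [6] + [-5] -> [-5, 6]
  Merge [33] + [-9] -> [-9, 33]
  Merge [-5, 6] + [-9, 33] -> [-9, -5, 6, 33]
  Merge [25] + [25] -> [25, 25]
  Merge [22] + [35] -> [22, 35]
  Merge [25, 25] + [22, 35] -> [22, 25, 25, 35]
  Merge [-9, -5, 6, 33] + [22, 25, 25, 35] -> [-9, -5, 6, 22, 25, 25, 33, 35]


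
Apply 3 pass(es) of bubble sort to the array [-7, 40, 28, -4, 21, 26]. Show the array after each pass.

After pass 1: [-7, 28, -4, 21, 26, 40] (4 swaps)
After pass 2: [-7, -4, 21, 26, 28, 40] (3 swaps)
After pass 3: [-7, -4, 21, 26, 28, 40] (0 swaps)
Total swaps: 7


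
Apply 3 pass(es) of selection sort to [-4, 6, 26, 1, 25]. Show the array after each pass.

Pass 1: Select minimum -4 at index 0, swap -> [-4, 6, 26, 1, 25]
Pass 2: Select minimum 1 at index 3, swap -> [-4, 1, 26, 6, 25]
Pass 3: Select minimum 6 at index 3, swap -> [-4, 1, 6, 26, 25]


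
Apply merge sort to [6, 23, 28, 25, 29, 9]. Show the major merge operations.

Divide and conquer:
  Merge [23] + [28] -> [23, 28]
  Merge [6] + [23, 28] -> [6, 23, 28]
  Merge [29] + [9] -> [9, 29]
  Merge [25] + [9, 29] -> [9, 25, 29]
  Merge [6, 23, 28] + [9, 25, 29] -> [6, 9, 23, 25, 28, 29]


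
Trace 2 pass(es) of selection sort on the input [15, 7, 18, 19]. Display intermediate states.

Pass 1: Select minimum 7 at index 1, swap -> [7, 15, 18, 19]
Pass 2: Select minimum 15 at index 1, swap -> [7, 15, 18, 19]


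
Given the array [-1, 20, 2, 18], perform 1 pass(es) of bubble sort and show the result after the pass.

After pass 1: [-1, 2, 18, 20] (2 swaps)
Total swaps: 2


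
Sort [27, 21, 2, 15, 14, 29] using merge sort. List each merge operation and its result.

Divide and conquer:
  Merge [21] + [2] -> [2, 21]
  Merge [27] + [2, 21] -> [2, 21, 27]
  Merge [14] + [29] -> [14, 29]
  Merge [15] + [14, 29] -> [14, 15, 29]
  Merge [2, 21, 27] + [14, 15, 29] -> [2, 14, 15, 21, 27, 29]


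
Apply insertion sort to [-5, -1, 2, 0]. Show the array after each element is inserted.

First element -5 is already 'sorted'
Insert -1: shifted 0 elements -> [-5, -1, 2, 0]
Insert 2: shifted 0 elements -> [-5, -1, 2, 0]
Insert 0: shifted 1 elements -> [-5, -1, 0, 2]


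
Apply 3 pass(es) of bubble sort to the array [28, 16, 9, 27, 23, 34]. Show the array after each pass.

After pass 1: [16, 9, 27, 23, 28, 34] (4 swaps)
After pass 2: [9, 16, 23, 27, 28, 34] (2 swaps)
After pass 3: [9, 16, 23, 27, 28, 34] (0 swaps)
Total swaps: 6


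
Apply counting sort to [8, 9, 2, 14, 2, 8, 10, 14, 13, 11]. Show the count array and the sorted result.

Count array: [0, 0, 2, 0, 0, 0, 0, 0, 2, 1, 1, 1, 0, 1, 2]
(count[i] = number of elements equal to i)
Cumulative count: [0, 0, 2, 2, 2, 2, 2, 2, 4, 5, 6, 7, 7, 8, 10]
Sorted: [2, 2, 8, 8, 9, 10, 11, 13, 14, 14]


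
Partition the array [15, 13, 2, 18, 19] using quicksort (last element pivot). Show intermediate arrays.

Partition 1: pivot=19 at index 4 -> [15, 13, 2, 18, 19]
Partition 2: pivot=18 at index 3 -> [15, 13, 2, 18, 19]
Partition 3: pivot=2 at index 0 -> [2, 13, 15, 18, 19]
Partition 4: pivot=15 at index 2 -> [2, 13, 15, 18, 19]


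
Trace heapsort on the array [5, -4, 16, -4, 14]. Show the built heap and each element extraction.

Build heap: [16, 14, 5, -4, -4]
Extract 16: [14, -4, 5, -4, 16]
Extract 14: [5, -4, -4, 14, 16]
Extract 5: [-4, -4, 5, 14, 16]
Extract -4: [-4, -4, 5, 14, 16]


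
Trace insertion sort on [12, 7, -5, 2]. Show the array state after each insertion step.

First element 12 is already 'sorted'
Insert 7: shifted 1 elements -> [7, 12, -5, 2]
Insert -5: shifted 2 elements -> [-5, 7, 12, 2]
Insert 2: shifted 2 elements -> [-5, 2, 7, 12]


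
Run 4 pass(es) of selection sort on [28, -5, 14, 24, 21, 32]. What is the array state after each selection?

Pass 1: Select minimum -5 at index 1, swap -> [-5, 28, 14, 24, 21, 32]
Pass 2: Select minimum 14 at index 2, swap -> [-5, 14, 28, 24, 21, 32]
Pass 3: Select minimum 21 at index 4, swap -> [-5, 14, 21, 24, 28, 32]
Pass 4: Select minimum 24 at index 3, swap -> [-5, 14, 21, 24, 28, 32]


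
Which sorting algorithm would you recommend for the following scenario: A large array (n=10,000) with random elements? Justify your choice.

Best choice: Quicksort or Mergesort
Reason: Both have O(n log n) average case; quicksort has lower constant factors


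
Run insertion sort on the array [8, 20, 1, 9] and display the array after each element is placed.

First element 8 is already 'sorted'
Insert 20: shifted 0 elements -> [8, 20, 1, 9]
Insert 1: shifted 2 elements -> [1, 8, 20, 9]
Insert 9: shifted 1 elements -> [1, 8, 9, 20]


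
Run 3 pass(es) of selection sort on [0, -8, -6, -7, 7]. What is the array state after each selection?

Pass 1: Select minimum -8 at index 1, swap -> [-8, 0, -6, -7, 7]
Pass 2: Select minimum -7 at index 3, swap -> [-8, -7, -6, 0, 7]
Pass 3: Select minimum -6 at index 2, swap -> [-8, -7, -6, 0, 7]


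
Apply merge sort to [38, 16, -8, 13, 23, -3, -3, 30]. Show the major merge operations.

Divide and conquer:
  Merge [38] + [16] -> [16, 38]
  Merge [-8] + [13] -> [-8, 13]
  Merge [16, 38] + [-8, 13] -> [-8, 13, 16, 38]
  Merge [23] + [-3] -> [-3, 23]
  Merge [-3] + [30] -> [-3, 30]
  Merge [-3, 23] + [-3, 30] -> [-3, -3, 23, 30]
  Merge [-8, 13, 16, 38] + [-3, -3, 23, 30] -> [-8, -3, -3, 13, 16, 23, 30, 38]


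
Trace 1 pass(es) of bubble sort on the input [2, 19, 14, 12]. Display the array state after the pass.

After pass 1: [2, 14, 12, 19] (2 swaps)
Total swaps: 2


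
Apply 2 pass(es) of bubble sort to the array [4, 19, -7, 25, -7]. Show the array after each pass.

After pass 1: [4, -7, 19, -7, 25] (2 swaps)
After pass 2: [-7, 4, -7, 19, 25] (2 swaps)
Total swaps: 4


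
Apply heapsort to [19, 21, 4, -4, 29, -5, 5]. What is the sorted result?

Build heap: [29, 21, 5, -4, 19, -5, 4]
Extract 29: [21, 19, 5, -4, 4, -5, 29]
Extract 21: [19, 4, 5, -4, -5, 21, 29]
Extract 19: [5, 4, -5, -4, 19, 21, 29]
Extract 5: [4, -4, -5, 5, 19, 21, 29]
Extract 4: [-4, -5, 4, 5, 19, 21, 29]
Extract -4: [-5, -4, 4, 5, 19, 21, 29]


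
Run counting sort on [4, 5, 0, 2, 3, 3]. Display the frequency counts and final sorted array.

Count array: [1, 0, 1, 2, 1, 1]
(count[i] = number of elements equal to i)
Cumulative count: [1, 1, 2, 4, 5, 6]
Sorted: [0, 2, 3, 3, 4, 5]


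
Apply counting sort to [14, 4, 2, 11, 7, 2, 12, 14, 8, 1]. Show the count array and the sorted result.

Count array: [0, 1, 2, 0, 1, 0, 0, 1, 1, 0, 0, 1, 1, 0, 2]
(count[i] = number of elements equal to i)
Cumulative count: [0, 1, 3, 3, 4, 4, 4, 5, 6, 6, 6, 7, 8, 8, 10]
Sorted: [1, 2, 2, 4, 7, 8, 11, 12, 14, 14]


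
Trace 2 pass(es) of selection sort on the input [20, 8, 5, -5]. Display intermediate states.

Pass 1: Select minimum -5 at index 3, swap -> [-5, 8, 5, 20]
Pass 2: Select minimum 5 at index 2, swap -> [-5, 5, 8, 20]


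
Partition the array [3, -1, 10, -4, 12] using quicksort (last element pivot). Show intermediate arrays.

Partition 1: pivot=12 at index 4 -> [3, -1, 10, -4, 12]
Partition 2: pivot=-4 at index 0 -> [-4, -1, 10, 3, 12]
Partition 3: pivot=3 at index 2 -> [-4, -1, 3, 10, 12]


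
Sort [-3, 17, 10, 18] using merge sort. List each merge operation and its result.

Divide and conquer:
  Merge [-3] + [17] -> [-3, 17]
  Merge [10] + [18] -> [10, 18]
  Merge [-3, 17] + [10, 18] -> [-3, 10, 17, 18]


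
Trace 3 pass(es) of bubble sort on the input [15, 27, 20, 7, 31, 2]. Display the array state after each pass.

After pass 1: [15, 20, 7, 27, 2, 31] (3 swaps)
After pass 2: [15, 7, 20, 2, 27, 31] (2 swaps)
After pass 3: [7, 15, 2, 20, 27, 31] (2 swaps)
Total swaps: 7
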